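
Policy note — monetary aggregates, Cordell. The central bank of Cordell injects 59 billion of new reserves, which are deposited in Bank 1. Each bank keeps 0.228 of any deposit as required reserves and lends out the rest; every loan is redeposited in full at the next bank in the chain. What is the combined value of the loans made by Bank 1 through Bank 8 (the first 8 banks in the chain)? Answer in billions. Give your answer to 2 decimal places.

Bank i lends (1 − rr)^i of the original deposit: Bank 1 lends 59·0.7720 = 45.5480, Bank 2 lends 59·0.7720² ≈ 35.1631, and so on.
Summing a geometric series: total = 59·[0.7720·(1 − 0.7720^8) / (1 − 0.7720)] ≈ 174.5677 billion.

174.57 billion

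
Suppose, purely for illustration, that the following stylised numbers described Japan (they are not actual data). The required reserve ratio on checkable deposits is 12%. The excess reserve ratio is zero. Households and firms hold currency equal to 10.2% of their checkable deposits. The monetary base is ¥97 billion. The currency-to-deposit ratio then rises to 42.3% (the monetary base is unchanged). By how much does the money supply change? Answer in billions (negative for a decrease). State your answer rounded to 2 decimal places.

-227.30 billion

Initially m₁ = (1 + 0.102) / (0.12 + 0.102) ≈ 4.96396, so M₁ = 4.96396 × 97 ≈ 481.5041 billion.
After the change m₂ = (1 + 0.423) / (0.12 + 0.423) ≈ 2.62063, so M₂ = 2.62063 × 97 ≈ 254.2011 billion.
ΔM = M₂ − M₁ = 254.2011 − 481.5041 = -227.303 billion.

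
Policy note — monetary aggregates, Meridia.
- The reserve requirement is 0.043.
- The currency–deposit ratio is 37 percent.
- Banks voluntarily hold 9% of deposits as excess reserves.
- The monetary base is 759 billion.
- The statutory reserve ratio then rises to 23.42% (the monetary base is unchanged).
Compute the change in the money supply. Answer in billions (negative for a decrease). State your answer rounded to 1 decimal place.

-569.4 billion

Initially m₁ = (1 + 0.37) / (0.043 + 0.09 + 0.37) ≈ 2.72366, so M₁ = 2.72366 × 759 ≈ 2067.2579 billion.
After the change m₂ = (1 + 0.37) / (0.2342 + 0.09 + 0.37) ≈ 1.97349, so M₂ = 1.97349 × 759 ≈ 1497.8789 billion.
ΔM = M₂ − M₁ = 1497.8789 − 2067.2579 = -569.379 billion.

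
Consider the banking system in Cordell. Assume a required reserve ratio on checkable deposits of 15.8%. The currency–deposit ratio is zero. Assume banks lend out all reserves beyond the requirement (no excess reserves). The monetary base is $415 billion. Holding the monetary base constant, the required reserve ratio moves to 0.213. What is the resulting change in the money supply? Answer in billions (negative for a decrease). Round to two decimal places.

-678.23 billion

Initially m₁ = 1 / (0.158) ≈ 6.329114, so M₁ = 6.329114 × 415 ≈ 2626.5823 billion.
After the change m₂ = 1 / (0.213) ≈ 4.694836, so M₂ = 4.694836 × 415 ≈ 1948.3569 billion.
ΔM = M₂ − M₁ = 1948.3569 − 2626.5823 = -678.2254 billion.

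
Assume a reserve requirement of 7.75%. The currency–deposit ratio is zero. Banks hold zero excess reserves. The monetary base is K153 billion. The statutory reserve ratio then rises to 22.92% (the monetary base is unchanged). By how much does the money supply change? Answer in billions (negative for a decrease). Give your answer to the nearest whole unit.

Initially m₁ = 1 / (0.0775) ≈ 12.9032, so M₁ = 12.9032 × 153 = 1974.1896 billion.
After the change m₂ = 1 / (0.2292) ≈ 4.3630, so M₂ = 4.3630 × 153 = 667.539 billion.
ΔM = M₂ − M₁ = 667.539 − 1974.1896 = -1306.6506 billion.

-1307 billion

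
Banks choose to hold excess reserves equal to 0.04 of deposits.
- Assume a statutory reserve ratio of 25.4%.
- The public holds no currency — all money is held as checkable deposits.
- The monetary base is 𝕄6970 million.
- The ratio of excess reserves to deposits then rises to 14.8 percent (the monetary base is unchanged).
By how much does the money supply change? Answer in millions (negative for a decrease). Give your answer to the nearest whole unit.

-6369 million

Initially m₁ = 1 / (0.254 + 0.04) ≈ 3.40136, so M₁ = 3.40136 × 6970 = 23707.4792 million.
After the change m₂ = 1 / (0.254 + 0.148) ≈ 2.48756, so M₂ = 2.48756 × 6970 = 17338.2932 million.
ΔM = M₂ − M₁ = 17338.2932 − 23707.4792 = -6369.186 million.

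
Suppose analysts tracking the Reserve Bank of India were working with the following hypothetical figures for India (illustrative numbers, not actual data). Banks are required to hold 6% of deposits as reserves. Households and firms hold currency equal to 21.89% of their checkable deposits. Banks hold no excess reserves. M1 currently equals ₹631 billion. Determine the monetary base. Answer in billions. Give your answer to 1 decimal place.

The money multiplier is m = (1 + c) / (rr + c) = (1 + 0.2189) / (0.06 + 0.2189) ≈ 4.37038.
MB = M / m = 631 / 4.37038 ≈ 144.381 billion.

₹144.4 billion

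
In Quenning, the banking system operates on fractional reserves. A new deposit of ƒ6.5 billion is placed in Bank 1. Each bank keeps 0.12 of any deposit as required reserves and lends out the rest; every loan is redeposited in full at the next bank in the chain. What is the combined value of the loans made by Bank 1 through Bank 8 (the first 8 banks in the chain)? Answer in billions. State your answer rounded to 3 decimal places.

ƒ30.524 billion

Bank i lends (1 − rr)^i of the original deposit: Bank 1 lends 6.5·0.8800 = 5.7200, Bank 2 lends 6.5·0.8800² = 5.0336, and so on.
Summing a geometric series: total = 6.5·[0.8800·(1 − 0.8800^8) / (1 − 0.8800)] ≈ 30.5241 billion.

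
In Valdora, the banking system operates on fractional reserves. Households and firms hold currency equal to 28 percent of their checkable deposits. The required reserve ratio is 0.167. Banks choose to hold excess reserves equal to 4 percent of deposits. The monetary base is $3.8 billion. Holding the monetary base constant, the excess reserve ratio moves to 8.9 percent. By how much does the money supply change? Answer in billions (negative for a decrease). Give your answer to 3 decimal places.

-0.913 billion

Initially m₁ = (1 + 0.28) / (0.167 + 0.04 + 0.28) ≈ 2.62834, so M₁ = 2.62834 × 3.8 ≈ 9.9877 billion.
After the change m₂ = (1 + 0.28) / (0.167 + 0.089 + 0.28) ≈ 2.38806, so M₂ = 2.38806 × 3.8 ≈ 9.0746 billion.
ΔM = M₂ − M₁ = 9.0746 − 9.9877 = -0.9131 billion.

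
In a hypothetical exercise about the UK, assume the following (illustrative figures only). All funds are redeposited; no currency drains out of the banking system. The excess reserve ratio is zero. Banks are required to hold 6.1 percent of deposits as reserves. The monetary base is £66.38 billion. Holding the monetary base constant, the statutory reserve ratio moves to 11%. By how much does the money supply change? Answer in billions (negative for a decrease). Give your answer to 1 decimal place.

-484.7 billion

Initially m₁ = 1 / (0.061) ≈ 16.3934, so M₁ = 16.3934 × 66.38 ≈ 1088.1939 billion.
After the change m₂ = 1 / (0.11) ≈ 9.0909, so M₂ = 9.0909 × 66.38 ≈ 603.4539 billion.
ΔM = M₂ − M₁ = 603.4539 − 1088.1939 = -484.74 billion.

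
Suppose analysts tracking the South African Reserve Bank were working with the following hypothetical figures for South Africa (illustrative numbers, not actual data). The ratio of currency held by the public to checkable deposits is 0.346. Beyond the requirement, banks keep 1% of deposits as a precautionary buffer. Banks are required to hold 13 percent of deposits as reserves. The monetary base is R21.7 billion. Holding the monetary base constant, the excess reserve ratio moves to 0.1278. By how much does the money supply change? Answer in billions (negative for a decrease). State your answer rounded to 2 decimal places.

-11.73 billion

Initially m₁ = (1 + 0.346) / (0.13 + 0.01 + 0.346) ≈ 2.76955, so M₁ = 2.76955 × 21.7 ≈ 60.0992 billion.
After the change m₂ = (1 + 0.346) / (0.13 + 0.1278 + 0.346) ≈ 2.22921, so M₂ = 2.22921 × 21.7 ≈ 48.3739 billion.
ΔM = M₂ − M₁ = 48.3739 − 60.0992 = -11.7253 billion.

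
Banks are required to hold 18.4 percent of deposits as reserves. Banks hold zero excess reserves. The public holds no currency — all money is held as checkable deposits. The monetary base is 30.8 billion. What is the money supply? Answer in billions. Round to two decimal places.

167.39 billion

With no currency drain or excess reserves, the money multiplier is m = 1/rr = 1/0.184 ≈ 5.43478.
Money supply M = m × MB = 5.43478 × 30.8 ≈ 167.3912 billion.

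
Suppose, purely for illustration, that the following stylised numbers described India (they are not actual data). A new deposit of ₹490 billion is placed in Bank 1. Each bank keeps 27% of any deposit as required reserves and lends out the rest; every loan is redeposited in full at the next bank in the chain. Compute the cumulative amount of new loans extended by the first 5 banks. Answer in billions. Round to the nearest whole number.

₹1050 billion

Bank i lends (1 − rr)^i of the original deposit: Bank 1 lends 490·0.7300 = 357.7000, Bank 2 lends 490·0.7300² = 261.1210, and so on.
Summing a geometric series: total = 490·[0.7300·(1 − 0.7300^5) / (1 − 0.7300)] ≈ 1050.1712 billion.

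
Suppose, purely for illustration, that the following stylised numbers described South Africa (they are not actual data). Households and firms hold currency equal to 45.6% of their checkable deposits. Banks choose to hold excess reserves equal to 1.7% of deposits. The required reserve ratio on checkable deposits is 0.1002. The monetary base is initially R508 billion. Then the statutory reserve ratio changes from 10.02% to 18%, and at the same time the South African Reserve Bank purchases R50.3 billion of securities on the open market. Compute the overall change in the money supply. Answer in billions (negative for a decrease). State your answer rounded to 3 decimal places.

-45.537 billion

Before: m₁ = (1 + 0.456) / (0.1002 + 0.017 + 0.456) ≈ 2.5401256, MB₁ = 508, so M₁ = 2.5401256 × 508 ≈ 1290.3838 billion.
After: m₂ = (1 + 0.456) / (0.18 + 0.017 + 0.456) ≈ 2.2297090, MB₂ = 508 + 50.3 = 558.3, so M₂ = 2.2297090 × 558.3 ≈ 1244.8465 billion.
ΔM = M₂ − M₁ = 1244.8465 − 1290.3838 = -45.5373 billion.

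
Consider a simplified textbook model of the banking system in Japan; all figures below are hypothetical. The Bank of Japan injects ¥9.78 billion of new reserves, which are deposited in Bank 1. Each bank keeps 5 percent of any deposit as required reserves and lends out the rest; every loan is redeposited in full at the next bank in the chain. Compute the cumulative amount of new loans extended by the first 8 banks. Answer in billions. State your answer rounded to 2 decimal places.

Bank i lends (1 − rr)^i of the original deposit: Bank 1 lends 9.78·0.9500 = 9.2910, Bank 2 lends 9.78·0.9500² ≈ 8.8264, and so on.
Summing a geometric series: total = 9.78·[0.9500·(1 − 0.9500^8) / (1 − 0.9500)] ≈ 62.5432 billion.

¥62.54 billion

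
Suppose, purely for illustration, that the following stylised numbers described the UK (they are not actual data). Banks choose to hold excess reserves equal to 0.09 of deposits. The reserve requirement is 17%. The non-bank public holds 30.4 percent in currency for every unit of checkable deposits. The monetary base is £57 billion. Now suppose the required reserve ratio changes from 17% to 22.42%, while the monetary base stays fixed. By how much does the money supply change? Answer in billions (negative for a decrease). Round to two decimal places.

Initially m₁ = (1 + 0.304) / (0.17 + 0.09 + 0.304) ≈ 2.31206, so M₁ = 2.31206 × 57 ≈ 131.7874 billion.
After the change m₂ = (1 + 0.304) / (0.2242 + 0.09 + 0.304) ≈ 2.10935, so M₂ = 2.10935 × 57 ≈ 120.233 billion.
ΔM = M₂ − M₁ = 120.233 − 131.7874 = -11.5544 billion.

-11.55 billion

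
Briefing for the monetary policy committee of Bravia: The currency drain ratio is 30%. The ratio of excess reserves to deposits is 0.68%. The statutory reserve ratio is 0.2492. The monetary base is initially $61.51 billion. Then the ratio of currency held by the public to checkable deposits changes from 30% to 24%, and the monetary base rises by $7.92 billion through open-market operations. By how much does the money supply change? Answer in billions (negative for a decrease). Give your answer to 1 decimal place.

$29.8 billion

Before: m₁ = (1 + 0.3) / (0.2492 + 0.0068 + 0.3) ≈ 2.3381, MB₁ = 61.51, so M₁ = 2.3381 × 61.51 ≈ 143.8165 billion.
After: m₂ = (1 + 0.24) / (0.2492 + 0.0068 + 0.24) = 2.5, MB₂ = 61.51 + 7.92 = 69.43, so M₂ = 2.5 × 69.43 = 173.575 billion.
ΔM = M₂ − M₁ = 173.575 − 143.8165 = 29.7585 billion.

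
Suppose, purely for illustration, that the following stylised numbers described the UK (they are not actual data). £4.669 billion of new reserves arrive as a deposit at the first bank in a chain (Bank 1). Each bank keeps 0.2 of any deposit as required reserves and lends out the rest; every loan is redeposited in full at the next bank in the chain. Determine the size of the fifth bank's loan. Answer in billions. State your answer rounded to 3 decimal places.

Each bank lends a fraction (1 − rr) = 0.8000 of the deposit it receives, so Bank 5 receives 4.669·0.8000^4 and lends 4.669·0.8000^5 ≈ 1.5299 billion.

£1.530 billion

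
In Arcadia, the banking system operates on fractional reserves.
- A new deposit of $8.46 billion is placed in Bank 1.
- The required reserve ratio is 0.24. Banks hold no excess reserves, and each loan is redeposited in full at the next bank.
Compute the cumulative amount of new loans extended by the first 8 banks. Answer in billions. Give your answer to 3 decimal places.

$23.808 billion

Bank i lends (1 − rr)^i of the original deposit: Bank 1 lends 8.46·0.7600 = 6.4296, Bank 2 lends 8.46·0.7600² ≈ 4.8865, and so on.
Summing a geometric series: total = 8.46·[0.7600·(1 − 0.7600^8) / (1 − 0.7600)] ≈ 23.8082 billion.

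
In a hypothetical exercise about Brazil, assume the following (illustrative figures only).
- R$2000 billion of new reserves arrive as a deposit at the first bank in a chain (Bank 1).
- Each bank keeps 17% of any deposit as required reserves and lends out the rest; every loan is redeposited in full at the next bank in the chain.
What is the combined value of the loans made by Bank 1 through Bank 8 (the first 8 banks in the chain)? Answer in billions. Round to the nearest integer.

R$7565 billion

Bank i lends (1 − rr)^i of the original deposit: Bank 1 lends 2000·0.8300 = 1660.0000, Bank 2 lends 2000·0.8300² = 1377.8000, and so on.
Summing a geometric series: total = 2000·[0.8300·(1 − 0.8300^8) / (1 − 0.8300)] ≈ 7565.4088 billion.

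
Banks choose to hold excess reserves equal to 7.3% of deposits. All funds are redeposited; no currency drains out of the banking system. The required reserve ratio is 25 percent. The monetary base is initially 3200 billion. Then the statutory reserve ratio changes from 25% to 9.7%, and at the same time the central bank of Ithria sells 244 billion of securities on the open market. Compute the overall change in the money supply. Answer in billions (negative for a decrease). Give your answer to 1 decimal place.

Before: m₁ = 1 / (0.25 + 0.073) ≈ 3.095975, MB₁ = 3200, so M₁ = 3.095975 × 3200 = 9907.12 billion.
After: m₂ = 1 / (0.097 + 0.073) ≈ 5.882353, MB₂ = 3200 − 244 = 2956, so M₂ = 5.882353 × 2956 ≈ 17388.2355 billion.
ΔM = M₂ − M₁ = 17388.2355 − 9907.12 = 7481.1155 billion.

7481.1 billion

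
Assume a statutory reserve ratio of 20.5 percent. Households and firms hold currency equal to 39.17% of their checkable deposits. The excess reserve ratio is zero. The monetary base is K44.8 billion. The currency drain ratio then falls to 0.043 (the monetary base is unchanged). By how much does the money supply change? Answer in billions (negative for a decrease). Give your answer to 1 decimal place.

K83.9 billion

Initially m₁ = (1 + 0.3917) / (0.205 + 0.3917) ≈ 2.3323, so M₁ = 2.3323 × 44.8 ≈ 104.487 billion.
After the change m₂ = (1 + 0.043) / (0.205 + 0.043) ≈ 4.2056, so M₂ = 4.2056 × 44.8 ≈ 188.4109 billion.
ΔM = M₂ − M₁ = 188.4109 − 104.487 = 83.9239 billion.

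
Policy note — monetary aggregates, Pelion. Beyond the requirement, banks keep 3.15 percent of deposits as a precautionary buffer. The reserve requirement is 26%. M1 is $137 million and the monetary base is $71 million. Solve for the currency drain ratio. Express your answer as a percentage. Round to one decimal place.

Using m = M/MB = 137/71 ≈ 1.929577. From m = (1 + c)/(c + rr + e), rearranging gives 1 + c = m·(c + rr + e), so c·(1 − m) = m·(rr + e) − 1.
Hence c = [m·(rr + e) − 1]/(1 − m) = [1.929577 × (0.26 + 0.0315) − 1] / (1 − 1.929577) ≈ 0.470675.

47.1%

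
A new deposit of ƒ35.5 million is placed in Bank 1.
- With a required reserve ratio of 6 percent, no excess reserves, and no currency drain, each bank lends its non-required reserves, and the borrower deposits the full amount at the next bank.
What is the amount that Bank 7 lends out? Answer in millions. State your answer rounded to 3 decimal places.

ƒ23.021 million

Each bank lends a fraction (1 − rr) = 0.9400 of the deposit it receives, so Bank 7 receives 35.5·0.9400^6 and lends 35.5·0.9400^7 ≈ 23.0210 million.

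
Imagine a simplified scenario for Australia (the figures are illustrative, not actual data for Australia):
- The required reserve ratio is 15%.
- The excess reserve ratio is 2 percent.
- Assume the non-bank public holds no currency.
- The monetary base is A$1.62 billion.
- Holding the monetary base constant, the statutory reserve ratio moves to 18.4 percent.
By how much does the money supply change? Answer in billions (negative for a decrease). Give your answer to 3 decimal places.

Initially m₁ = 1 / (0.15 + 0.02) ≈ 5.88235, so M₁ = 5.88235 × 1.62 ≈ 9.5294 billion.
After the change m₂ = 1 / (0.184 + 0.02) ≈ 4.90196, so M₂ = 4.90196 × 1.62 ≈ 7.9412 billion.
ΔM = M₂ − M₁ = 7.9412 − 9.5294 = -1.5882 billion.

-1.588 billion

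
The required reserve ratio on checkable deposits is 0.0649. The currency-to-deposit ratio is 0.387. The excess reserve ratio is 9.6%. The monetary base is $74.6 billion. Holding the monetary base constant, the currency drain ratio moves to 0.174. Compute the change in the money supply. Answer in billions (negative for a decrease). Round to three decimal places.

$72.663 billion

Initially m₁ = (1 + 0.387) / (0.0649 + 0.096 + 0.387) ≈ 2.531484, so M₁ = 2.531484 × 74.6 ≈ 188.8487 billion.
After the change m₂ = (1 + 0.174) / (0.0649 + 0.096 + 0.174) ≈ 3.505524, so M₂ = 3.505524 × 74.6 ≈ 261.5121 billion.
ΔM = M₂ − M₁ = 261.5121 − 188.8487 = 72.6634 billion.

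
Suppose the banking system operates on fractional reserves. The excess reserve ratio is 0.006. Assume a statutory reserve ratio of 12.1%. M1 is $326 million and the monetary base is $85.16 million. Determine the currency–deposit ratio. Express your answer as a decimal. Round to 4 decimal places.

Using m = M/MB = 326/85.16 ≈ 3.828088. From m = (1 + c)/(c + rr + e), rearranging gives 1 + c = m·(c + rr + e), so c·(1 − m) = m·(rr + e) − 1.
Hence c = [m·(rr + e) − 1]/(1 − m) = [3.828088 × (0.121 + 0.006) − 1] / (1 − 3.828088) ≈ 0.181689.

0.1817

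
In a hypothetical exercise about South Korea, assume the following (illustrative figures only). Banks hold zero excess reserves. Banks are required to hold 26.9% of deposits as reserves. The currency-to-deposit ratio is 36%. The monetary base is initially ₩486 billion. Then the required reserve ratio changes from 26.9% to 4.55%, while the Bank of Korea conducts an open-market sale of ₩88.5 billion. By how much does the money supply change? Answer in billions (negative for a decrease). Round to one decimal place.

₩282.4 billion

Before: m₁ = (1 + 0.36) / (0.269 + 0.36) ≈ 2.16216, MB₁ = 486, so M₁ = 2.16216 × 486 ≈ 1050.8098 billion.
After: m₂ = (1 + 0.36) / (0.0455 + 0.36) ≈ 3.35388, MB₂ = 486 − 88.5 = 397.5, so M₂ = 3.35388 × 397.5 = 1333.1673 billion.
ΔM = M₂ − M₁ = 1333.1673 − 1050.8098 = 282.3575 billion.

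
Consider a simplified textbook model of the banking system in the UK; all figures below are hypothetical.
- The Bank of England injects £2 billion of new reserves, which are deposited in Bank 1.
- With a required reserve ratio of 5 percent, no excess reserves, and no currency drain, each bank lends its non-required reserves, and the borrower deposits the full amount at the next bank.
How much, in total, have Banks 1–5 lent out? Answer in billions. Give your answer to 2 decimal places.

£8.60 billion

Bank i lends (1 − rr)^i of the original deposit: Bank 1 lends 2·0.9500 = 1.9000, Bank 2 lends 2·0.9500² = 1.8050, and so on.
Summing a geometric series: total = 2·[0.9500·(1 − 0.9500^5) / (1 − 0.9500)] ≈ 8.5963 billion.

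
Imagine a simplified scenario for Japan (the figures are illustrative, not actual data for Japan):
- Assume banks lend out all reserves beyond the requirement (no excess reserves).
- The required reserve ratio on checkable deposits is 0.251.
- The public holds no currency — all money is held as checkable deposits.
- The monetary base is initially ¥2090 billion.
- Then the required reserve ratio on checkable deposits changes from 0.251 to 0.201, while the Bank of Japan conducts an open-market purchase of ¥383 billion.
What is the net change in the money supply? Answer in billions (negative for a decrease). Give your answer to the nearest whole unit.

Before: m₁ = 1 / (0.251) ≈ 3.98406, MB₁ = 2090, so M₁ = 3.98406 × 2090 = 8326.6854 billion.
After: m₂ = 1 / (0.201) ≈ 4.97512, MB₂ = 2090 + 383 = 2473, so M₂ = 4.97512 × 2473 ≈ 12303.4718 billion.
ΔM = M₂ − M₁ = 12303.4718 − 8326.6854 = 3976.7864 billion.

¥3977 billion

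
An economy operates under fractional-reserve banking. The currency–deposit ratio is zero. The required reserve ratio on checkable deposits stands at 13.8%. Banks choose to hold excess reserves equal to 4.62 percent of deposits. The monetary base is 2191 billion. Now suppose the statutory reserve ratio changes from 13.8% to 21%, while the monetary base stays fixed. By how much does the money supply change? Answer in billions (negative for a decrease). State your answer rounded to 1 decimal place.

-3342.8 billion

Initially m₁ = 1 / (0.138 + 0.0462) ≈ 5.428882, so M₁ = 5.428882 × 2191 ≈ 11894.6805 billion.
After the change m₂ = 1 / (0.21 + 0.0462) ≈ 3.903201, so M₂ = 3.903201 × 2191 ≈ 8551.9134 billion.
ΔM = M₂ − M₁ = 8551.9134 − 11894.6805 = -3342.7671 billion.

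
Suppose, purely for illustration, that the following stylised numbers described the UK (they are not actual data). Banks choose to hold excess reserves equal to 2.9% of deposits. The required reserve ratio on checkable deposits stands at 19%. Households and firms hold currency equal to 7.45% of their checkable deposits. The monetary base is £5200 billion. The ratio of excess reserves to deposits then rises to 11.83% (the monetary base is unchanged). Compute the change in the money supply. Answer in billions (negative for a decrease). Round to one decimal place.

-4441.0 billion

Initially m₁ = (1 + 0.0745) / (0.19 + 0.029 + 0.0745) ≈ 3.660988, so M₁ = 3.660988 × 5200 = 19037.1376 billion.
After the change m₂ = (1 + 0.0745) / (0.19 + 0.1183 + 0.0745) ≈ 2.806949, so M₂ = 2.806949 × 5200 = 14596.1348 billion.
ΔM = M₂ − M₁ = 14596.1348 − 19037.1376 = -4441.0028 billion.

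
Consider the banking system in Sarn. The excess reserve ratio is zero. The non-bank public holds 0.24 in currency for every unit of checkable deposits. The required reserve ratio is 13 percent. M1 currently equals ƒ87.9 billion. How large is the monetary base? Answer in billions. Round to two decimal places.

ƒ26.23 billion

The money multiplier is m = (1 + c) / (rr + c) = (1 + 0.24) / (0.13 + 0.24) ≈ 3.35135.
MB = M / m = 87.9 / 3.35135 ≈ 26.2282 billion.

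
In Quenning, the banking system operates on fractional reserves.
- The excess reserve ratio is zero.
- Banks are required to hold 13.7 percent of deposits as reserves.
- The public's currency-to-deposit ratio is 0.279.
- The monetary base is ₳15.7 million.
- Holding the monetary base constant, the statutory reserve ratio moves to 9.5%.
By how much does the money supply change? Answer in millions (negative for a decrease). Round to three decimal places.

₳5.421 million

Initially m₁ = (1 + 0.279) / (0.137 + 0.279) ≈ 3.074519, so M₁ = 3.074519 × 15.7 ≈ 48.2699 million.
After the change m₂ = (1 + 0.279) / (0.095 + 0.279) ≈ 3.419786, so M₂ = 3.419786 × 15.7 ≈ 53.6906 million.
ΔM = M₂ − M₁ = 53.6906 − 48.2699 = 5.4207 million.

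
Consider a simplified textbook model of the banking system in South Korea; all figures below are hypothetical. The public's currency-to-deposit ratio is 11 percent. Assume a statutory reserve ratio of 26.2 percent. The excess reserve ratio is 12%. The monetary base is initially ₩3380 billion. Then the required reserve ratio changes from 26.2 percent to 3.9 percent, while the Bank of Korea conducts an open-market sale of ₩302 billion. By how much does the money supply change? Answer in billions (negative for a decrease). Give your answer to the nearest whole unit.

₩5075 billion

Before: m₁ = (1 + 0.11) / (0.262 + 0.12 + 0.11) ≈ 2.25610, MB₁ = 3380, so M₁ = 2.25610 × 3380 = 7625.618 billion.
After: m₂ = (1 + 0.11) / (0.039 + 0.12 + 0.11) ≈ 4.12639, MB₂ = 3380 − 302 = 3078, so M₂ = 4.12639 × 3078 ≈ 12701.0284 billion.
ΔM = M₂ − M₁ = 12701.0284 − 7625.618 = 5075.4104 billion.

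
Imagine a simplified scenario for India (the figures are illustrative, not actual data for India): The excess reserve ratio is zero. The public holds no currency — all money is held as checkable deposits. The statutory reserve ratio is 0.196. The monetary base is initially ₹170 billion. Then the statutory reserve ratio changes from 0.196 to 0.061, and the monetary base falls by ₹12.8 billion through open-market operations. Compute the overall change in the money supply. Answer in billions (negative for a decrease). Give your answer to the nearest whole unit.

Before: m₁ = 1 / (0.196) ≈ 5.1020, MB₁ = 170, so M₁ = 5.1020 × 170 = 867.34 billion.
After: m₂ = 1 / (0.061) ≈ 16.3934, MB₂ = 170 − 12.8 = 157.2, so M₂ = 16.3934 × 157.2 ≈ 2577.0425 billion.
ΔM = M₂ − M₁ = 2577.0425 − 867.34 = 1709.7025 billion.

₹1710 billion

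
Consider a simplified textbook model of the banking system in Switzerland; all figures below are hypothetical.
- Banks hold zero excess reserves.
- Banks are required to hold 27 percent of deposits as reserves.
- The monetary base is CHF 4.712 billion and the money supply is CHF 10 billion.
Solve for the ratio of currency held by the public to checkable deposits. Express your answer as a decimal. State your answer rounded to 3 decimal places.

Using m = M/MB = 10/4.712 ≈ 2.122241. From m = (1 + c)/(c + rr + e), rearranging gives 1 + c = m·(c + rr + e), so c·(1 − m) = m·(rr + e) − 1.
Hence c = [m·(rr + e) − 1]/(1 − m) = [2.122241 × (0.27 + 0) − 1] / (1 − 2.122241) ≈ 0.380484.

0.380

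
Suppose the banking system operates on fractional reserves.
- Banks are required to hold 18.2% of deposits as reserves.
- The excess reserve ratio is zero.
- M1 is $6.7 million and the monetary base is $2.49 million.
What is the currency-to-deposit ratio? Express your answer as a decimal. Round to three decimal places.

Using m = M/MB = 6.7/2.49 ≈ 2.690763. From m = (1 + c)/(c + rr + e), rearranging gives 1 + c = m·(c + rr + e), so c·(1 − m) = m·(rr + e) − 1.
Hence c = [m·(rr + e) − 1]/(1 − m) = [2.690763 × (0.182 + 0) − 1] / (1 − 2.690763) ≈ 0.301805.

0.302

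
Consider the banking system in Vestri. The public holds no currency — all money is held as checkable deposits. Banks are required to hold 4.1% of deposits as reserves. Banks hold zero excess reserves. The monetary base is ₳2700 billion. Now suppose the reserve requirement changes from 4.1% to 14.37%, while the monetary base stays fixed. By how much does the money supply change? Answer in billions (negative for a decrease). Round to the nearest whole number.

-47065 billion

Initially m₁ = 1 / (0.041) ≈ 24.39024, so M₁ = 24.39024 × 2700 = 65853.648 billion.
After the change m₂ = 1 / (0.1437) ≈ 6.95894, so M₂ = 6.95894 × 2700 = 18789.138 billion.
ΔM = M₂ − M₁ = 18789.138 − 65853.648 = -47064.51 billion.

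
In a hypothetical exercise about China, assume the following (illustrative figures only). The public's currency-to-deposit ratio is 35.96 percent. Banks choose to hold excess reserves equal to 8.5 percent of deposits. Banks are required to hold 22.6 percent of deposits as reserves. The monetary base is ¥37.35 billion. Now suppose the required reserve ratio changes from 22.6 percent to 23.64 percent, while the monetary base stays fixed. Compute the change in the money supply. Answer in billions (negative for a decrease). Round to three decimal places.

-1.156 billion

Initially m₁ = (1 + 0.3596) / (0.226 + 0.085 + 0.3596) ≈ 2.027438, so M₁ = 2.027438 × 37.35 ≈ 75.7248 billion.
After the change m₂ = (1 + 0.3596) / (0.2364 + 0.085 + 0.3596) ≈ 1.996476, so M₂ = 1.996476 × 37.35 ≈ 74.5684 billion.
ΔM = M₂ − M₁ = 74.5684 − 75.7248 = -1.1564 billion.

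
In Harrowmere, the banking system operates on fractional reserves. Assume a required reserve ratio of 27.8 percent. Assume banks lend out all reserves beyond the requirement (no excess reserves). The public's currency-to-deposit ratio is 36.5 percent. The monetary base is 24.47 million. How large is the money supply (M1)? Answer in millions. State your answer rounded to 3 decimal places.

51.946 million

The money multiplier is m = (1 + c) / (rr + c) = (1 + 0.365) / (0.278 + 0.365) ≈ 2.122862.
So M = m × MB = 2.122862 × 24.47 ≈ 51.9464 million.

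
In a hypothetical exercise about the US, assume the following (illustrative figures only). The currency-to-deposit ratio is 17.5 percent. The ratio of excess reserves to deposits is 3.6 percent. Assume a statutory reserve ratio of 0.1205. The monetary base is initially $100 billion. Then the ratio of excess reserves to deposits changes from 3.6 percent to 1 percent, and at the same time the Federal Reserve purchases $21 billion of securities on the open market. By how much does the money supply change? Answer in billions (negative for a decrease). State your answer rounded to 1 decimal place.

$110.9 billion

Before: m₁ = (1 + 0.175) / (0.1205 + 0.036 + 0.175) ≈ 3.54449, MB₁ = 100, so M₁ = 3.54449 × 100 = 354.449 billion.
After: m₂ = (1 + 0.175) / (0.1205 + 0.01 + 0.175) ≈ 3.84615, MB₂ = 100 + 21 = 121, so M₂ = 3.84615 × 121 ≈ 465.3842 billion.
ΔM = M₂ − M₁ = 465.3842 − 354.449 = 110.9352 billion.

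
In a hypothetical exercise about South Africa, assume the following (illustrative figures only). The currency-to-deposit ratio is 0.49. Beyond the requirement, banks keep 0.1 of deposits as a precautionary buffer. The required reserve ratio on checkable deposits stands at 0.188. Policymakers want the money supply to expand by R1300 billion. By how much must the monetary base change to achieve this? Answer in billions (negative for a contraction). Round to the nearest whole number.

R679 billion

The money multiplier is m = (1 + c) / (rr + e + c) = (1 + 0.49) / (0.188 + 0.1 + 0.49) ≈ 1.91517.
ΔMB = ΔM / m = (+1300) / 1.91517 ≈ 678.7909 billion.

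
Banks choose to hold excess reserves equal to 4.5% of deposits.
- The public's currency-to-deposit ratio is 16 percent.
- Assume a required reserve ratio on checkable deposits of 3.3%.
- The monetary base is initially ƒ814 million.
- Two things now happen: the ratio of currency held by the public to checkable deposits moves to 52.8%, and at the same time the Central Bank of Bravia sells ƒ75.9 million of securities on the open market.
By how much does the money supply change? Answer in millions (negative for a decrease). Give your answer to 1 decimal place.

-2106.3 million

Before: m₁ = (1 + 0.16) / (0.033 + 0.045 + 0.16) ≈ 4.87395, MB₁ = 814, so M₁ = 4.87395 × 814 = 3967.3953 million.
After: m₂ = (1 + 0.528) / (0.033 + 0.045 + 0.528) ≈ 2.52145, MB₂ = 814 − 75.9 = 738.1, so M₂ = 2.52145 × 738.1 ≈ 1861.0822 million.
ΔM = M₂ − M₁ = 1861.0822 − 3967.3953 = -2106.3131 million.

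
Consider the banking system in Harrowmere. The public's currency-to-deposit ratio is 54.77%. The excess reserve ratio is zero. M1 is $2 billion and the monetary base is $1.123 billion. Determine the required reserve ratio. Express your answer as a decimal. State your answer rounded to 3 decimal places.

Using m = M/MB = 2/1.123 ≈ 1.780944. Since m = (1 + c)/(c + rr + e), the denominator satisfies c + rr + e = (1 + c)/m = (1 + 0.5477) / 1.780944 ≈ 0.869034.
With c = 0.5477 and e = 0, the required reserve ratio is 0.869034 − 0.5477 − 0 = 0.321334.

0.321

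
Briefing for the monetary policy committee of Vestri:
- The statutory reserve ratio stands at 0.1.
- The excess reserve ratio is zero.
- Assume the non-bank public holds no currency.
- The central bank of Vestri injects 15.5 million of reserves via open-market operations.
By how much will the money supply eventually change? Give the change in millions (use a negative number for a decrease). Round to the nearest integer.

155 million

The simple money multiplier is m = 1/rr = 1/0.1 = 10.
An open-market purchase increases the monetary base by 15.5 million, so ΔM = m × ΔMB = 10 × 15.5 = 155 million.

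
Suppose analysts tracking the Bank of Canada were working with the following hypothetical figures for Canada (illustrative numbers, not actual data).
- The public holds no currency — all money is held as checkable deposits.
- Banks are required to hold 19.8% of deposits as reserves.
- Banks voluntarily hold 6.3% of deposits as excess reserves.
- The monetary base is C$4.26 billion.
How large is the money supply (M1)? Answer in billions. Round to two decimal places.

The money multiplier is m = 1 / (rr + e) = 1 / (0.198 + 0.063) ≈ 3.8314.
So M = m × MB = 3.8314 × 4.26 ≈ 16.3218 billion.

C$16.32 billion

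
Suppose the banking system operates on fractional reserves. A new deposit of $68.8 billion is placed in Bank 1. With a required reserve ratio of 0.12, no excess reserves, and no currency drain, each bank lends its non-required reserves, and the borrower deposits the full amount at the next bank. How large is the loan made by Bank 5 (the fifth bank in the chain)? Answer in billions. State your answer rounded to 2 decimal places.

Each bank lends a fraction (1 − rr) = 0.8800 of the deposit it receives, so Bank 5 receives 68.8·0.8800^4 and lends 68.8·0.8800^5 ≈ 36.3080 billion.

$36.31 billion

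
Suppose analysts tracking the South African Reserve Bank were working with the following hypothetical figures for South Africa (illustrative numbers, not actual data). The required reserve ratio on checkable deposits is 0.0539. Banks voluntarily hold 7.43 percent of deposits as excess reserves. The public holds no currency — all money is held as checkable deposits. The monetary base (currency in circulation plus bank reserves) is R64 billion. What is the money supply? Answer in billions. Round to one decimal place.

R499.2 billion

The money multiplier is m = 1 / (rr + e) = 1 / (0.0539 + 0.0743) ≈ 7.8003.
So M = m × MB = 7.8003 × 64 = 499.2192 billion.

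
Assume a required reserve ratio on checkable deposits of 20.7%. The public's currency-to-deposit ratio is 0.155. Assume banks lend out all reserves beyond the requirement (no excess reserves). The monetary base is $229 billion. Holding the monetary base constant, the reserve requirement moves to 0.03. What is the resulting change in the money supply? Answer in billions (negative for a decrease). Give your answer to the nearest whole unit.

$699 billion

Initially m₁ = (1 + 0.155) / (0.207 + 0.155) ≈ 3.1906, so M₁ = 3.1906 × 229 = 730.6474 billion.
After the change m₂ = (1 + 0.155) / (0.03 + 0.155) ≈ 6.2432, so M₂ = 6.2432 × 229 = 1429.6928 billion.
ΔM = M₂ − M₁ = 1429.6928 − 730.6474 = 699.0454 billion.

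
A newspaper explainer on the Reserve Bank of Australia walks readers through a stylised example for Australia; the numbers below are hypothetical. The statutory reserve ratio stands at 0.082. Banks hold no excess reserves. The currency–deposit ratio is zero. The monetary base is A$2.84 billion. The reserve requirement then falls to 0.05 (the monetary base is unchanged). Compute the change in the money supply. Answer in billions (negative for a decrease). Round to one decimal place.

Initially m₁ = 1 / (0.082) ≈ 12.1951, so M₁ = 12.1951 × 2.84 ≈ 34.6341 billion.
After the change m₂ = 1 / (0.05) = 20, so M₂ = 20 × 2.84 = 56.8 billion.
ΔM = M₂ − M₁ = 56.8 − 34.6341 = 22.1659 billion.

A$22.2 billion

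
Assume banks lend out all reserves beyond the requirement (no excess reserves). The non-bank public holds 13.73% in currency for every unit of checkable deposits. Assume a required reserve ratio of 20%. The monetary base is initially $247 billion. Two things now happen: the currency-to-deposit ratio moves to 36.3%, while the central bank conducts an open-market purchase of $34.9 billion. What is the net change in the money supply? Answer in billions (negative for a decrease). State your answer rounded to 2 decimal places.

Before: m₁ = (1 + 0.1373) / (0.2 + 0.1373) ≈ 3.371776, MB₁ = 247, so M₁ = 3.371776 × 247 ≈ 832.8287 billion.
After: m₂ = (1 + 0.363) / (0.2 + 0.363) ≈ 2.420959, MB₂ = 247 + 34.9 = 281.9, so M₂ = 2.420959 × 281.9 ≈ 682.4683 billion.
ΔM = M₂ − M₁ = 682.4683 − 832.8287 = -150.3604 billion.

-150.36 billion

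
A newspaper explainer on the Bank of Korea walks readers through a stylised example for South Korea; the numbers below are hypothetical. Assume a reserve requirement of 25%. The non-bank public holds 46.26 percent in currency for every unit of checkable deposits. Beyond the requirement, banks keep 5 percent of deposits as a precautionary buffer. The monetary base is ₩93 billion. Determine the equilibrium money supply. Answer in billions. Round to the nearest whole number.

The money multiplier is m = (1 + c) / (rr + e + c) = (1 + 0.4626) / (0.25 + 0.05 + 0.4626) ≈ 1.9179.
So M = m × MB = 1.9179 × 93 = 178.3647 billion.

₩178 billion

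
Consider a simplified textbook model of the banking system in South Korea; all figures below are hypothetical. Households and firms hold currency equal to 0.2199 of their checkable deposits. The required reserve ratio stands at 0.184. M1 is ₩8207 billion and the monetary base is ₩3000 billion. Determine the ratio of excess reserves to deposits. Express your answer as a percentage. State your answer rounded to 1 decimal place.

4.2%

Using m = M/MB = 8207/3000 ≈ 2.735667. Since m = (1 + c)/(c + rr + e), the denominator satisfies c + rr + e = (1 + c)/m = (1 + 0.2199) / 2.735667 ≈ 0.445924.
With c = 0.2199 and rr = 0.184, the ratio of excess reserves to deposits is 0.445924 − 0.2199 − 0.184 = 0.042024.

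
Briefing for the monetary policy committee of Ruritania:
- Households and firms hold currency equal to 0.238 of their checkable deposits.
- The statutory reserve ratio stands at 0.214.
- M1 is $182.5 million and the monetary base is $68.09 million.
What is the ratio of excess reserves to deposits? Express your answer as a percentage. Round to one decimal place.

Using m = M/MB = 182.5/68.09 ≈ 2.680276. Since m = (1 + c)/(c + rr + e), the denominator satisfies c + rr + e = (1 + c)/m = (1 + 0.238) / 2.680276 ≈ 0.461893.
With c = 0.238 and rr = 0.214, the ratio of excess reserves to deposits is 0.461893 − 0.238 − 0.214 = 0.009893.

1.0%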